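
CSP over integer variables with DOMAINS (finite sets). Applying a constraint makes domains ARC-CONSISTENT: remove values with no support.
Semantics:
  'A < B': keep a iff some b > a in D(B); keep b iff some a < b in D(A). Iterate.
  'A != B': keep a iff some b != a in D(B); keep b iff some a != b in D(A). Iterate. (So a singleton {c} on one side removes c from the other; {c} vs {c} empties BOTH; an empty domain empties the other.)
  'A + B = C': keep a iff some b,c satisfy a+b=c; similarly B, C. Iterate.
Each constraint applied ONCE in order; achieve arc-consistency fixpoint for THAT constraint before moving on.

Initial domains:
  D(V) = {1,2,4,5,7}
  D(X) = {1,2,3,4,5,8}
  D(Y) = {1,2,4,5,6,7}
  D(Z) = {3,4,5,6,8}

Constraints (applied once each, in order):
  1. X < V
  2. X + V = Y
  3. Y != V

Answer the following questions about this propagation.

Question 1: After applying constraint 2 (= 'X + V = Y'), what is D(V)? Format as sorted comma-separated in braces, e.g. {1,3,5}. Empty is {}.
Constraint 1 (X < V) on D(X)={1,2,3,4,5,8} D(V)={1,2,4,5,7}: X {1,2,3,4,5,8}->{1,2,3,4,5}; V {1,2,4,5,7}->{2,4,5,7}
Constraint 2 (X + V = Y) on D(X)={1,2,3,4,5} D(V)={2,4,5,7} D(Y)={1,2,4,5,6,7}: V {2,4,5,7}->{2,4,5}; Y {1,2,4,5,6,7}->{4,5,6,7}
So after constraint 2: D(V) = {2,4,5}

Answer: {2,4,5}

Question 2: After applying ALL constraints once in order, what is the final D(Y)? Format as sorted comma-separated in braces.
Answer: {4,5,6,7}

Derivation:
Constraint 1 (X < V) on D(X)={1,2,3,4,5,8} D(V)={1,2,4,5,7}: X {1,2,3,4,5,8}->{1,2,3,4,5}; V {1,2,4,5,7}->{2,4,5,7}
Constraint 2 (X + V = Y) on D(X)={1,2,3,4,5} D(V)={2,4,5,7} D(Y)={1,2,4,5,6,7}: V {2,4,5,7}->{2,4,5}; Y {1,2,4,5,6,7}->{4,5,6,7}
Constraint 3 (Y != V) on D(Y)={4,5,6,7} D(V)={2,4,5}: no change
So after all 3 constraints: D(Y) = {4,5,6,7}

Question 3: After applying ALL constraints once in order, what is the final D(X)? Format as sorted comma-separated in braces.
Constraint 1 (X < V) on D(X)={1,2,3,4,5,8} D(V)={1,2,4,5,7}: X {1,2,3,4,5,8}->{1,2,3,4,5}; V {1,2,4,5,7}->{2,4,5,7}
Constraint 2 (X + V = Y) on D(X)={1,2,3,4,5} D(V)={2,4,5,7} D(Y)={1,2,4,5,6,7}: V {2,4,5,7}->{2,4,5}; Y {1,2,4,5,6,7}->{4,5,6,7}
Constraint 3 (Y != V) on D(Y)={4,5,6,7} D(V)={2,4,5}: no change
So after all 3 constraints: D(X) = {1,2,3,4,5}

Answer: {1,2,3,4,5}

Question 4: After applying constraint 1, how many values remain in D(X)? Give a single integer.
Constraint 1 (X < V) on D(X)={1,2,3,4,5,8} D(V)={1,2,4,5,7}: X {1,2,3,4,5,8}->{1,2,3,4,5}; V {1,2,4,5,7}->{2,4,5,7}
So after constraint 1: D(X)={1,2,3,4,5}, size = 5

Answer: 5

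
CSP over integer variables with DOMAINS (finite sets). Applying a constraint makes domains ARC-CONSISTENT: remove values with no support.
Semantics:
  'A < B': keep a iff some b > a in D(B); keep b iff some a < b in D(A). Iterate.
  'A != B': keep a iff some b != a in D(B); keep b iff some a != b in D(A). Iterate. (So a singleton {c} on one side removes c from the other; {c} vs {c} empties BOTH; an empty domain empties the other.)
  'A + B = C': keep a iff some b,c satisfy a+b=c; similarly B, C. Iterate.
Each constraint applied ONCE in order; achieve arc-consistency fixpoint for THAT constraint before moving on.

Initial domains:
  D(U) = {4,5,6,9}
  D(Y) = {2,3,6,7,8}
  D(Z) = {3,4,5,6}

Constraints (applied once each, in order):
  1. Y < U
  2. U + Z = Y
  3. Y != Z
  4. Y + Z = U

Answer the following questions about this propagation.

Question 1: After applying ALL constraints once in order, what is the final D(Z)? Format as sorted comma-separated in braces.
Answer: {}

Derivation:
Constraint 1 (Y < U) on D(Y)={2,3,6,7,8} D(U)={4,5,6,9}: no change
Constraint 2 (U + Z = Y) on D(U)={4,5,6,9} D(Z)={3,4,5,6} D(Y)={2,3,6,7,8}: U {4,5,6,9}->{4,5}; Z {3,4,5,6}->{3,4}; Y {2,3,6,7,8}->{7,8}
Constraint 3 (Y != Z) on D(Y)={7,8} D(Z)={3,4}: no change
Constraint 4 (Y + Z = U) on D(Y)={7,8} D(Z)={3,4} D(U)={4,5}: Y {7,8}->{}; Z {3,4}->{}; U {4,5}->{}
So after all 4 constraints: D(Z) = {}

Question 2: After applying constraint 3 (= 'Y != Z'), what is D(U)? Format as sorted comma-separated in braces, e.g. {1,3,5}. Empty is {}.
Constraint 1 (Y < U) on D(Y)={2,3,6,7,8} D(U)={4,5,6,9}: no change
Constraint 2 (U + Z = Y) on D(U)={4,5,6,9} D(Z)={3,4,5,6} D(Y)={2,3,6,7,8}: U {4,5,6,9}->{4,5}; Z {3,4,5,6}->{3,4}; Y {2,3,6,7,8}->{7,8}
Constraint 3 (Y != Z) on D(Y)={7,8} D(Z)={3,4}: no change
So after constraint 3: D(U) = {4,5}

Answer: {4,5}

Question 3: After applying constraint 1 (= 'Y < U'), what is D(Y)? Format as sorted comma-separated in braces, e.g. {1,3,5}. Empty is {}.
Answer: {2,3,6,7,8}

Derivation:
Constraint 1 (Y < U) on D(Y)={2,3,6,7,8} D(U)={4,5,6,9}: no change
So after constraint 1: D(Y) = {2,3,6,7,8}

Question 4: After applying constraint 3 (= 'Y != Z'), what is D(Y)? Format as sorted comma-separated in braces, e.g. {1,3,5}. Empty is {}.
Answer: {7,8}

Derivation:
Constraint 1 (Y < U) on D(Y)={2,3,6,7,8} D(U)={4,5,6,9}: no change
Constraint 2 (U + Z = Y) on D(U)={4,5,6,9} D(Z)={3,4,5,6} D(Y)={2,3,6,7,8}: U {4,5,6,9}->{4,5}; Z {3,4,5,6}->{3,4}; Y {2,3,6,7,8}->{7,8}
Constraint 3 (Y != Z) on D(Y)={7,8} D(Z)={3,4}: no change
So after constraint 3: D(Y) = {7,8}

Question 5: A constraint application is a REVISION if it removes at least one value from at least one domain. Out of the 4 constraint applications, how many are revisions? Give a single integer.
Answer: 2

Derivation:
Constraint 1 (Y < U) on D(Y)={2,3,6,7,8} D(U)={4,5,6,9}: no change => not a revision
Constraint 2 (U + Z = Y) on D(U)={4,5,6,9} D(Z)={3,4,5,6} D(Y)={2,3,6,7,8}: U {4,5,6,9}->{4,5}; Z {3,4,5,6}->{3,4}; Y {2,3,6,7,8}->{7,8} => REVISION
Constraint 3 (Y != Z) on D(Y)={7,8} D(Z)={3,4}: no change => not a revision
Constraint 4 (Y + Z = U) on D(Y)={7,8} D(Z)={3,4} D(U)={4,5}: Y {7,8}->{}; Z {3,4}->{}; U {4,5}->{} => REVISION
Total revisions = 2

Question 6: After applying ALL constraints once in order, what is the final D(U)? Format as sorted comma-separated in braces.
Answer: {}

Derivation:
Constraint 1 (Y < U) on D(Y)={2,3,6,7,8} D(U)={4,5,6,9}: no change
Constraint 2 (U + Z = Y) on D(U)={4,5,6,9} D(Z)={3,4,5,6} D(Y)={2,3,6,7,8}: U {4,5,6,9}->{4,5}; Z {3,4,5,6}->{3,4}; Y {2,3,6,7,8}->{7,8}
Constraint 3 (Y != Z) on D(Y)={7,8} D(Z)={3,4}: no change
Constraint 4 (Y + Z = U) on D(Y)={7,8} D(Z)={3,4} D(U)={4,5}: Y {7,8}->{}; Z {3,4}->{}; U {4,5}->{}
So after all 4 constraints: D(U) = {}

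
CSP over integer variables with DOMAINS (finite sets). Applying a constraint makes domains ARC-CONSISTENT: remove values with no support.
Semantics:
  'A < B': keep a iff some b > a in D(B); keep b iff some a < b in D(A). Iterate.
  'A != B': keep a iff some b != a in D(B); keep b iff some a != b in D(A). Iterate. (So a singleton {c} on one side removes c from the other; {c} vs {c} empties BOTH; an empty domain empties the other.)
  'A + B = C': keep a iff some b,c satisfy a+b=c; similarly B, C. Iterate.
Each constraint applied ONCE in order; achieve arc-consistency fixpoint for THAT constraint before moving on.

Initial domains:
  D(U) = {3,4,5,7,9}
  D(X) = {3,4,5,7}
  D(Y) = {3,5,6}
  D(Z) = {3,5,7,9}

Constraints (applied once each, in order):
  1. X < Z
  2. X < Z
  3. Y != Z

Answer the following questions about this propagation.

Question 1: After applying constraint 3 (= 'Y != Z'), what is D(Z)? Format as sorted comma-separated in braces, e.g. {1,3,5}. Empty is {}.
Constraint 1 (X < Z) on D(X)={3,4,5,7} D(Z)={3,5,7,9}: Z {3,5,7,9}->{5,7,9}
Constraint 2 (X < Z) on D(X)={3,4,5,7} D(Z)={5,7,9}: no change
Constraint 3 (Y != Z) on D(Y)={3,5,6} D(Z)={5,7,9}: no change
So after constraint 3: D(Z) = {5,7,9}

Answer: {5,7,9}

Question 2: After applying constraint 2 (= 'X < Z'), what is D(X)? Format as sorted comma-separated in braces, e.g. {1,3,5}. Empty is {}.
Answer: {3,4,5,7}

Derivation:
Constraint 1 (X < Z) on D(X)={3,4,5,7} D(Z)={3,5,7,9}: Z {3,5,7,9}->{5,7,9}
Constraint 2 (X < Z) on D(X)={3,4,5,7} D(Z)={5,7,9}: no change
So after constraint 2: D(X) = {3,4,5,7}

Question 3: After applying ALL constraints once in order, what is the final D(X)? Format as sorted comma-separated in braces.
Constraint 1 (X < Z) on D(X)={3,4,5,7} D(Z)={3,5,7,9}: Z {3,5,7,9}->{5,7,9}
Constraint 2 (X < Z) on D(X)={3,4,5,7} D(Z)={5,7,9}: no change
Constraint 3 (Y != Z) on D(Y)={3,5,6} D(Z)={5,7,9}: no change
So after all 3 constraints: D(X) = {3,4,5,7}

Answer: {3,4,5,7}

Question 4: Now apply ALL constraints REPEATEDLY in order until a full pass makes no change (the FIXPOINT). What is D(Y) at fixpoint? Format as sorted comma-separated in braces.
pass 0 (initial): D(Y)={3,5,6}
pass 1: Z {3,5,7,9}->{5,7,9}
pass 2: no change
Fixpoint after 2 passes: D(Y) = {3,5,6}

Answer: {3,5,6}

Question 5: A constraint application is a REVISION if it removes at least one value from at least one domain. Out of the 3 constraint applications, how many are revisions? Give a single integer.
Constraint 1 (X < Z) on D(X)={3,4,5,7} D(Z)={3,5,7,9}: Z {3,5,7,9}->{5,7,9} => REVISION
Constraint 2 (X < Z) on D(X)={3,4,5,7} D(Z)={5,7,9}: no change => not a revision
Constraint 3 (Y != Z) on D(Y)={3,5,6} D(Z)={5,7,9}: no change => not a revision
Total revisions = 1

Answer: 1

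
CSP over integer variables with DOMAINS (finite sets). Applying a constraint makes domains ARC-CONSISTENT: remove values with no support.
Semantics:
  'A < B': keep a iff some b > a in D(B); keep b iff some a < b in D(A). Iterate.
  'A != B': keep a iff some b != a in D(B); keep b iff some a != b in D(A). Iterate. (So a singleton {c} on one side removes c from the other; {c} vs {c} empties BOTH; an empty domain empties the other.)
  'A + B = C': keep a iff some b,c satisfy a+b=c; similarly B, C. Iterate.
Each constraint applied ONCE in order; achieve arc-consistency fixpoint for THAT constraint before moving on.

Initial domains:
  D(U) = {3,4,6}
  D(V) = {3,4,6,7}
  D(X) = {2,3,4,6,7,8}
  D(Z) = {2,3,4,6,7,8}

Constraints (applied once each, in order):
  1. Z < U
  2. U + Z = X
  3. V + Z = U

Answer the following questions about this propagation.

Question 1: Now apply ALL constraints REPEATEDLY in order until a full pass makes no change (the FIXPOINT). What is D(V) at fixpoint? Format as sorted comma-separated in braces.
Answer: {4}

Derivation:
pass 0 (initial): D(V)={3,4,6,7}
pass 1: U {3,4,6}->{6}; V {3,4,6,7}->{3,4}; X {2,3,4,6,7,8}->{6,7,8}; Z {2,3,4,6,7,8}->{2,3}
pass 2: V {3,4}->{4}; X {6,7,8}->{8}; Z {2,3}->{2}
pass 3: no change
Fixpoint after 3 passes: D(V) = {4}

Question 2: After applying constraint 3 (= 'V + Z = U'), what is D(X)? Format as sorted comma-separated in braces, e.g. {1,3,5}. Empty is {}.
Constraint 1 (Z < U) on D(Z)={2,3,4,6,7,8} D(U)={3,4,6}: Z {2,3,4,6,7,8}->{2,3,4}
Constraint 2 (U + Z = X) on D(U)={3,4,6} D(Z)={2,3,4} D(X)={2,3,4,6,7,8}: X {2,3,4,6,7,8}->{6,7,8}
Constraint 3 (V + Z = U) on D(V)={3,4,6,7} D(Z)={2,3,4} D(U)={3,4,6}: V {3,4,6,7}->{3,4}; Z {2,3,4}->{2,3}; U {3,4,6}->{6}
So after constraint 3: D(X) = {6,7,8}

Answer: {6,7,8}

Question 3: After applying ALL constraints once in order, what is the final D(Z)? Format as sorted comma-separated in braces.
Constraint 1 (Z < U) on D(Z)={2,3,4,6,7,8} D(U)={3,4,6}: Z {2,3,4,6,7,8}->{2,3,4}
Constraint 2 (U + Z = X) on D(U)={3,4,6} D(Z)={2,3,4} D(X)={2,3,4,6,7,8}: X {2,3,4,6,7,8}->{6,7,8}
Constraint 3 (V + Z = U) on D(V)={3,4,6,7} D(Z)={2,3,4} D(U)={3,4,6}: V {3,4,6,7}->{3,4}; Z {2,3,4}->{2,3}; U {3,4,6}->{6}
So after all 3 constraints: D(Z) = {2,3}

Answer: {2,3}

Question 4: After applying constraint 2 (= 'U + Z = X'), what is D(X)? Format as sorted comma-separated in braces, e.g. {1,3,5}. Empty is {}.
Constraint 1 (Z < U) on D(Z)={2,3,4,6,7,8} D(U)={3,4,6}: Z {2,3,4,6,7,8}->{2,3,4}
Constraint 2 (U + Z = X) on D(U)={3,4,6} D(Z)={2,3,4} D(X)={2,3,4,6,7,8}: X {2,3,4,6,7,8}->{6,7,8}
So after constraint 2: D(X) = {6,7,8}

Answer: {6,7,8}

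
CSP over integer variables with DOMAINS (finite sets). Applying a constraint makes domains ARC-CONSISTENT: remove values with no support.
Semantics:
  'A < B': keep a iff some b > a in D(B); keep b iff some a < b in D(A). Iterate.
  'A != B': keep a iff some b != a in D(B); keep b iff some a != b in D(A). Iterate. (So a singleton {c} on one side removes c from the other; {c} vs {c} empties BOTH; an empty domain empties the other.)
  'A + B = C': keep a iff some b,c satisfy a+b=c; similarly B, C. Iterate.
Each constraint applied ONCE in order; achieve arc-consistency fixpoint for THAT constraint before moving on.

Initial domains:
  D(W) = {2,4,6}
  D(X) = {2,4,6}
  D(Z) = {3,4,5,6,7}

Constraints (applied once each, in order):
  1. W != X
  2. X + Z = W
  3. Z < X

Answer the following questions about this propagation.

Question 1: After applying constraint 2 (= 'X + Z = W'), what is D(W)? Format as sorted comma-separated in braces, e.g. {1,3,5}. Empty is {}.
Answer: {6}

Derivation:
Constraint 1 (W != X) on D(W)={2,4,6} D(X)={2,4,6}: no change
Constraint 2 (X + Z = W) on D(X)={2,4,6} D(Z)={3,4,5,6,7} D(W)={2,4,6}: X {2,4,6}->{2}; Z {3,4,5,6,7}->{4}; W {2,4,6}->{6}
So after constraint 2: D(W) = {6}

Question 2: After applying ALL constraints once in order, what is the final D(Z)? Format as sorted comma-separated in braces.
Answer: {}

Derivation:
Constraint 1 (W != X) on D(W)={2,4,6} D(X)={2,4,6}: no change
Constraint 2 (X + Z = W) on D(X)={2,4,6} D(Z)={3,4,5,6,7} D(W)={2,4,6}: X {2,4,6}->{2}; Z {3,4,5,6,7}->{4}; W {2,4,6}->{6}
Constraint 3 (Z < X) on D(Z)={4} D(X)={2}: Z {4}->{}; X {2}->{}
So after all 3 constraints: D(Z) = {}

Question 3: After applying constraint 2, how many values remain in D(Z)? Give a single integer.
Constraint 1 (W != X) on D(W)={2,4,6} D(X)={2,4,6}: no change
Constraint 2 (X + Z = W) on D(X)={2,4,6} D(Z)={3,4,5,6,7} D(W)={2,4,6}: X {2,4,6}->{2}; Z {3,4,5,6,7}->{4}; W {2,4,6}->{6}
So after constraint 2: D(Z)={4}, size = 1

Answer: 1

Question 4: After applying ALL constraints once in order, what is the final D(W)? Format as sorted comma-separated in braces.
Constraint 1 (W != X) on D(W)={2,4,6} D(X)={2,4,6}: no change
Constraint 2 (X + Z = W) on D(X)={2,4,6} D(Z)={3,4,5,6,7} D(W)={2,4,6}: X {2,4,6}->{2}; Z {3,4,5,6,7}->{4}; W {2,4,6}->{6}
Constraint 3 (Z < X) on D(Z)={4} D(X)={2}: Z {4}->{}; X {2}->{}
So after all 3 constraints: D(W) = {6}

Answer: {6}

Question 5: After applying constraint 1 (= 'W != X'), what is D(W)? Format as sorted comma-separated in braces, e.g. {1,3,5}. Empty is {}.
Answer: {2,4,6}

Derivation:
Constraint 1 (W != X) on D(W)={2,4,6} D(X)={2,4,6}: no change
So after constraint 1: D(W) = {2,4,6}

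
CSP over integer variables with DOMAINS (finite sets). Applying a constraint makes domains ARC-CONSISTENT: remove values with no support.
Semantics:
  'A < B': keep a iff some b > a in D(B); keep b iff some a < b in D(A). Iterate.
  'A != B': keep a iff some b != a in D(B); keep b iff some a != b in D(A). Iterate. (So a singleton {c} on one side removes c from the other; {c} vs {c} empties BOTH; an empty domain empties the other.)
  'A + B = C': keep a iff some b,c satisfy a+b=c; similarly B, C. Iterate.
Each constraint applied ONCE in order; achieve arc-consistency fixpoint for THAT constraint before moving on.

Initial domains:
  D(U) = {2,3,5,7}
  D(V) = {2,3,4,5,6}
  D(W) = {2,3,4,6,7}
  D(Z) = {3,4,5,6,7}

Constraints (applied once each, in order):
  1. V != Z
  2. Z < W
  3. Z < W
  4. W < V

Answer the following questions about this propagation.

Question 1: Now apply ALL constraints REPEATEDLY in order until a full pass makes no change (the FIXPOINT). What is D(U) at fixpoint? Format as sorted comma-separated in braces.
pass 0 (initial): D(U)={2,3,5,7}
pass 1: V {2,3,4,5,6}->{5,6}; W {2,3,4,6,7}->{4}; Z {3,4,5,6,7}->{3,4,5,6}
pass 2: Z {3,4,5,6}->{3}
pass 3: no change
Fixpoint after 3 passes: D(U) = {2,3,5,7}

Answer: {2,3,5,7}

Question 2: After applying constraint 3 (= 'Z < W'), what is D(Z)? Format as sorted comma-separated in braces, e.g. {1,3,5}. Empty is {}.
Constraint 1 (V != Z) on D(V)={2,3,4,5,6} D(Z)={3,4,5,6,7}: no change
Constraint 2 (Z < W) on D(Z)={3,4,5,6,7} D(W)={2,3,4,6,7}: Z {3,4,5,6,7}->{3,4,5,6}; W {2,3,4,6,7}->{4,6,7}
Constraint 3 (Z < W) on D(Z)={3,4,5,6} D(W)={4,6,7}: no change
So after constraint 3: D(Z) = {3,4,5,6}

Answer: {3,4,5,6}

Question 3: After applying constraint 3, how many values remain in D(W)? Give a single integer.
Constraint 1 (V != Z) on D(V)={2,3,4,5,6} D(Z)={3,4,5,6,7}: no change
Constraint 2 (Z < W) on D(Z)={3,4,5,6,7} D(W)={2,3,4,6,7}: Z {3,4,5,6,7}->{3,4,5,6}; W {2,3,4,6,7}->{4,6,7}
Constraint 3 (Z < W) on D(Z)={3,4,5,6} D(W)={4,6,7}: no change
So after constraint 3: D(W)={4,6,7}, size = 3

Answer: 3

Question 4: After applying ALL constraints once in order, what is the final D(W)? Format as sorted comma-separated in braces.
Answer: {4}

Derivation:
Constraint 1 (V != Z) on D(V)={2,3,4,5,6} D(Z)={3,4,5,6,7}: no change
Constraint 2 (Z < W) on D(Z)={3,4,5,6,7} D(W)={2,3,4,6,7}: Z {3,4,5,6,7}->{3,4,5,6}; W {2,3,4,6,7}->{4,6,7}
Constraint 3 (Z < W) on D(Z)={3,4,5,6} D(W)={4,6,7}: no change
Constraint 4 (W < V) on D(W)={4,6,7} D(V)={2,3,4,5,6}: W {4,6,7}->{4}; V {2,3,4,5,6}->{5,6}
So after all 4 constraints: D(W) = {4}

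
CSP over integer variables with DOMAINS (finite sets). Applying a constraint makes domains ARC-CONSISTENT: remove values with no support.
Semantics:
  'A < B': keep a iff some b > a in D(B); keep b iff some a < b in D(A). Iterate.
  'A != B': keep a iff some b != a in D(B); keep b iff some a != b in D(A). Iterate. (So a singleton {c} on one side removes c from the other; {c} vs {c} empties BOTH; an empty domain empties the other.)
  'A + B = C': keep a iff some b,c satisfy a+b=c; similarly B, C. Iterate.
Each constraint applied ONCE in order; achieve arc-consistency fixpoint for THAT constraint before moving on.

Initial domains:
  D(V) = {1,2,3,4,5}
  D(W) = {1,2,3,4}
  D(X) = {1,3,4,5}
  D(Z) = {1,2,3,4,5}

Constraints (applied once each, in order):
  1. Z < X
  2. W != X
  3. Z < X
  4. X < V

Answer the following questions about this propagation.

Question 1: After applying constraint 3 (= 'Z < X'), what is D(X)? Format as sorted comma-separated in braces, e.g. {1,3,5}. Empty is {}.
Answer: {3,4,5}

Derivation:
Constraint 1 (Z < X) on D(Z)={1,2,3,4,5} D(X)={1,3,4,5}: Z {1,2,3,4,5}->{1,2,3,4}; X {1,3,4,5}->{3,4,5}
Constraint 2 (W != X) on D(W)={1,2,3,4} D(X)={3,4,5}: no change
Constraint 3 (Z < X) on D(Z)={1,2,3,4} D(X)={3,4,5}: no change
So after constraint 3: D(X) = {3,4,5}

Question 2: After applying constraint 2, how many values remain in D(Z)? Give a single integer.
Answer: 4

Derivation:
Constraint 1 (Z < X) on D(Z)={1,2,3,4,5} D(X)={1,3,4,5}: Z {1,2,3,4,5}->{1,2,3,4}; X {1,3,4,5}->{3,4,5}
Constraint 2 (W != X) on D(W)={1,2,3,4} D(X)={3,4,5}: no change
So after constraint 2: D(Z)={1,2,3,4}, size = 4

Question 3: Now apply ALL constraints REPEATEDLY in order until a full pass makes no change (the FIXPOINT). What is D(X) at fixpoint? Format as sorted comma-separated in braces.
pass 0 (initial): D(X)={1,3,4,5}
pass 1: V {1,2,3,4,5}->{4,5}; X {1,3,4,5}->{3,4}; Z {1,2,3,4,5}->{1,2,3,4}
pass 2: Z {1,2,3,4}->{1,2,3}
pass 3: no change
Fixpoint after 3 passes: D(X) = {3,4}

Answer: {3,4}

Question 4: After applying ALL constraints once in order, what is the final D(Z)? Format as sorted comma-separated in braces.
Constraint 1 (Z < X) on D(Z)={1,2,3,4,5} D(X)={1,3,4,5}: Z {1,2,3,4,5}->{1,2,3,4}; X {1,3,4,5}->{3,4,5}
Constraint 2 (W != X) on D(W)={1,2,3,4} D(X)={3,4,5}: no change
Constraint 3 (Z < X) on D(Z)={1,2,3,4} D(X)={3,4,5}: no change
Constraint 4 (X < V) on D(X)={3,4,5} D(V)={1,2,3,4,5}: X {3,4,5}->{3,4}; V {1,2,3,4,5}->{4,5}
So after all 4 constraints: D(Z) = {1,2,3,4}

Answer: {1,2,3,4}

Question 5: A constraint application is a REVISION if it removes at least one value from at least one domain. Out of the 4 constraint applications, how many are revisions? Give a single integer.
Constraint 1 (Z < X) on D(Z)={1,2,3,4,5} D(X)={1,3,4,5}: Z {1,2,3,4,5}->{1,2,3,4}; X {1,3,4,5}->{3,4,5} => REVISION
Constraint 2 (W != X) on D(W)={1,2,3,4} D(X)={3,4,5}: no change => not a revision
Constraint 3 (Z < X) on D(Z)={1,2,3,4} D(X)={3,4,5}: no change => not a revision
Constraint 4 (X < V) on D(X)={3,4,5} D(V)={1,2,3,4,5}: X {3,4,5}->{3,4}; V {1,2,3,4,5}->{4,5} => REVISION
Total revisions = 2

Answer: 2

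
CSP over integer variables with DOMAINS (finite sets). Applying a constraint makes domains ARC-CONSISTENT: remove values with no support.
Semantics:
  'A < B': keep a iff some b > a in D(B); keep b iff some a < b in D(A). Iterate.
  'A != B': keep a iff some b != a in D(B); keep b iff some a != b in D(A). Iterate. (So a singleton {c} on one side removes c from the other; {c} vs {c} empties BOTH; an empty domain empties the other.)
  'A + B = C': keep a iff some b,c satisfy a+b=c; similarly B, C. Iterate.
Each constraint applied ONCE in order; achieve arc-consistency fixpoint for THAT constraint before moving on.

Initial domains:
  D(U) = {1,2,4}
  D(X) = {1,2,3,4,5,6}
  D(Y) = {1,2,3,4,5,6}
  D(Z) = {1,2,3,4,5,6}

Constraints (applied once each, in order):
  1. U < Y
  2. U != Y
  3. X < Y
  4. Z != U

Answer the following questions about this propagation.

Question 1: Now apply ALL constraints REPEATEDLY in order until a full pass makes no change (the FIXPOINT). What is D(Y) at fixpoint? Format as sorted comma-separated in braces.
pass 0 (initial): D(Y)={1,2,3,4,5,6}
pass 1: X {1,2,3,4,5,6}->{1,2,3,4,5}; Y {1,2,3,4,5,6}->{2,3,4,5,6}
pass 2: no change
Fixpoint after 2 passes: D(Y) = {2,3,4,5,6}

Answer: {2,3,4,5,6}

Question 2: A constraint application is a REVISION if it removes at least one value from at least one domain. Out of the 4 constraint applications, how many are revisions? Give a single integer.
Constraint 1 (U < Y) on D(U)={1,2,4} D(Y)={1,2,3,4,5,6}: Y {1,2,3,4,5,6}->{2,3,4,5,6} => REVISION
Constraint 2 (U != Y) on D(U)={1,2,4} D(Y)={2,3,4,5,6}: no change => not a revision
Constraint 3 (X < Y) on D(X)={1,2,3,4,5,6} D(Y)={2,3,4,5,6}: X {1,2,3,4,5,6}->{1,2,3,4,5} => REVISION
Constraint 4 (Z != U) on D(Z)={1,2,3,4,5,6} D(U)={1,2,4}: no change => not a revision
Total revisions = 2

Answer: 2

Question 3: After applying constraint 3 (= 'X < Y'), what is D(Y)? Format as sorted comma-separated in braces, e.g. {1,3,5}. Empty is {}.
Answer: {2,3,4,5,6}

Derivation:
Constraint 1 (U < Y) on D(U)={1,2,4} D(Y)={1,2,3,4,5,6}: Y {1,2,3,4,5,6}->{2,3,4,5,6}
Constraint 2 (U != Y) on D(U)={1,2,4} D(Y)={2,3,4,5,6}: no change
Constraint 3 (X < Y) on D(X)={1,2,3,4,5,6} D(Y)={2,3,4,5,6}: X {1,2,3,4,5,6}->{1,2,3,4,5}
So after constraint 3: D(Y) = {2,3,4,5,6}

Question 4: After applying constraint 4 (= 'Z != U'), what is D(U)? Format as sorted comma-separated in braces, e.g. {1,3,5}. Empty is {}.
Constraint 1 (U < Y) on D(U)={1,2,4} D(Y)={1,2,3,4,5,6}: Y {1,2,3,4,5,6}->{2,3,4,5,6}
Constraint 2 (U != Y) on D(U)={1,2,4} D(Y)={2,3,4,5,6}: no change
Constraint 3 (X < Y) on D(X)={1,2,3,4,5,6} D(Y)={2,3,4,5,6}: X {1,2,3,4,5,6}->{1,2,3,4,5}
Constraint 4 (Z != U) on D(Z)={1,2,3,4,5,6} D(U)={1,2,4}: no change
So after constraint 4: D(U) = {1,2,4}

Answer: {1,2,4}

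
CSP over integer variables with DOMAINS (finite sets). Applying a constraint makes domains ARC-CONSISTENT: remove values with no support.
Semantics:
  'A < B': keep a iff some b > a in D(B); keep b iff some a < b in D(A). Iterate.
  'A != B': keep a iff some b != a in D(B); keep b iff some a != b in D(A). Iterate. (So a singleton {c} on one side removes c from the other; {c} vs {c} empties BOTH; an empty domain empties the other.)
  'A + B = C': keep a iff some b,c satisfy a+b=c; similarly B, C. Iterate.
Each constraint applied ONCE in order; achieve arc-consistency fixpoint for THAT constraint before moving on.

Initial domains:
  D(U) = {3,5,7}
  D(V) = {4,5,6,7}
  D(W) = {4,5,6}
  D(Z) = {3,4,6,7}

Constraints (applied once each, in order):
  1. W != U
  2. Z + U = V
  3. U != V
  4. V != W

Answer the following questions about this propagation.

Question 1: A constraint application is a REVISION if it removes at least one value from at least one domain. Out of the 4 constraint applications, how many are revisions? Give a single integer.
Constraint 1 (W != U) on D(W)={4,5,6} D(U)={3,5,7}: no change => not a revision
Constraint 2 (Z + U = V) on D(Z)={3,4,6,7} D(U)={3,5,7} D(V)={4,5,6,7}: Z {3,4,6,7}->{3,4}; U {3,5,7}->{3}; V {4,5,6,7}->{6,7} => REVISION
Constraint 3 (U != V) on D(U)={3} D(V)={6,7}: no change => not a revision
Constraint 4 (V != W) on D(V)={6,7} D(W)={4,5,6}: no change => not a revision
Total revisions = 1

Answer: 1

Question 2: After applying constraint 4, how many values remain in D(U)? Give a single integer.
Answer: 1

Derivation:
Constraint 1 (W != U) on D(W)={4,5,6} D(U)={3,5,7}: no change
Constraint 2 (Z + U = V) on D(Z)={3,4,6,7} D(U)={3,5,7} D(V)={4,5,6,7}: Z {3,4,6,7}->{3,4}; U {3,5,7}->{3}; V {4,5,6,7}->{6,7}
Constraint 3 (U != V) on D(U)={3} D(V)={6,7}: no change
Constraint 4 (V != W) on D(V)={6,7} D(W)={4,5,6}: no change
So after constraint 4: D(U)={3}, size = 1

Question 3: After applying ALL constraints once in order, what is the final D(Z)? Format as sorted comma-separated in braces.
Constraint 1 (W != U) on D(W)={4,5,6} D(U)={3,5,7}: no change
Constraint 2 (Z + U = V) on D(Z)={3,4,6,7} D(U)={3,5,7} D(V)={4,5,6,7}: Z {3,4,6,7}->{3,4}; U {3,5,7}->{3}; V {4,5,6,7}->{6,7}
Constraint 3 (U != V) on D(U)={3} D(V)={6,7}: no change
Constraint 4 (V != W) on D(V)={6,7} D(W)={4,5,6}: no change
So after all 4 constraints: D(Z) = {3,4}

Answer: {3,4}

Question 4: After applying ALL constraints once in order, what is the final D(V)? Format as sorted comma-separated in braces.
Constraint 1 (W != U) on D(W)={4,5,6} D(U)={3,5,7}: no change
Constraint 2 (Z + U = V) on D(Z)={3,4,6,7} D(U)={3,5,7} D(V)={4,5,6,7}: Z {3,4,6,7}->{3,4}; U {3,5,7}->{3}; V {4,5,6,7}->{6,7}
Constraint 3 (U != V) on D(U)={3} D(V)={6,7}: no change
Constraint 4 (V != W) on D(V)={6,7} D(W)={4,5,6}: no change
So after all 4 constraints: D(V) = {6,7}

Answer: {6,7}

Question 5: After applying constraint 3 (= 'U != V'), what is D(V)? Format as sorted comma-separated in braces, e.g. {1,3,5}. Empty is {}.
Constraint 1 (W != U) on D(W)={4,5,6} D(U)={3,5,7}: no change
Constraint 2 (Z + U = V) on D(Z)={3,4,6,7} D(U)={3,5,7} D(V)={4,5,6,7}: Z {3,4,6,7}->{3,4}; U {3,5,7}->{3}; V {4,5,6,7}->{6,7}
Constraint 3 (U != V) on D(U)={3} D(V)={6,7}: no change
So after constraint 3: D(V) = {6,7}

Answer: {6,7}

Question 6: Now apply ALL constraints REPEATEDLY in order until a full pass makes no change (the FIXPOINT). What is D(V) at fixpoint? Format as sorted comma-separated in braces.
Answer: {6,7}

Derivation:
pass 0 (initial): D(V)={4,5,6,7}
pass 1: U {3,5,7}->{3}; V {4,5,6,7}->{6,7}; Z {3,4,6,7}->{3,4}
pass 2: no change
Fixpoint after 2 passes: D(V) = {6,7}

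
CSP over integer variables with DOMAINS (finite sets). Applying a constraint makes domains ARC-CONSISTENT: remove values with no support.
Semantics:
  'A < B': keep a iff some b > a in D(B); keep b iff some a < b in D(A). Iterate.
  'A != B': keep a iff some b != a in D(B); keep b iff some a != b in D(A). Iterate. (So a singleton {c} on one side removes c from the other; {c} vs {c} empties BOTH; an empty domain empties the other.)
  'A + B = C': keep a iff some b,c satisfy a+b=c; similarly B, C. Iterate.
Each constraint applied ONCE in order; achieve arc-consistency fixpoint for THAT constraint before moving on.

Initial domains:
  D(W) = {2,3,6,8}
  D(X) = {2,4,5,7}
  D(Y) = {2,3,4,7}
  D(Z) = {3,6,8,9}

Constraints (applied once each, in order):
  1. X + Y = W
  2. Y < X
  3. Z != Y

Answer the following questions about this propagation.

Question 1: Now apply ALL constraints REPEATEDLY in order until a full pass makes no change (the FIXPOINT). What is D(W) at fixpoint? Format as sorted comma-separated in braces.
Answer: {6,8}

Derivation:
pass 0 (initial): D(W)={2,3,6,8}
pass 1: W {2,3,6,8}->{6,8}; X {2,4,5,7}->{4,5}; Y {2,3,4,7}->{2,3,4}
pass 2: no change
Fixpoint after 2 passes: D(W) = {6,8}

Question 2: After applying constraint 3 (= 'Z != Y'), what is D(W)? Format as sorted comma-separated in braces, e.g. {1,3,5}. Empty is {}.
Constraint 1 (X + Y = W) on D(X)={2,4,5,7} D(Y)={2,3,4,7} D(W)={2,3,6,8}: X {2,4,5,7}->{2,4,5}; Y {2,3,4,7}->{2,3,4}; W {2,3,6,8}->{6,8}
Constraint 2 (Y < X) on D(Y)={2,3,4} D(X)={2,4,5}: X {2,4,5}->{4,5}
Constraint 3 (Z != Y) on D(Z)={3,6,8,9} D(Y)={2,3,4}: no change
So after constraint 3: D(W) = {6,8}

Answer: {6,8}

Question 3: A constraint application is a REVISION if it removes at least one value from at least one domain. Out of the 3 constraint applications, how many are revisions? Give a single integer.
Answer: 2

Derivation:
Constraint 1 (X + Y = W) on D(X)={2,4,5,7} D(Y)={2,3,4,7} D(W)={2,3,6,8}: X {2,4,5,7}->{2,4,5}; Y {2,3,4,7}->{2,3,4}; W {2,3,6,8}->{6,8} => REVISION
Constraint 2 (Y < X) on D(Y)={2,3,4} D(X)={2,4,5}: X {2,4,5}->{4,5} => REVISION
Constraint 3 (Z != Y) on D(Z)={3,6,8,9} D(Y)={2,3,4}: no change => not a revision
Total revisions = 2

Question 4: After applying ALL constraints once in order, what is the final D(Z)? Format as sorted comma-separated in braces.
Answer: {3,6,8,9}

Derivation:
Constraint 1 (X + Y = W) on D(X)={2,4,5,7} D(Y)={2,3,4,7} D(W)={2,3,6,8}: X {2,4,5,7}->{2,4,5}; Y {2,3,4,7}->{2,3,4}; W {2,3,6,8}->{6,8}
Constraint 2 (Y < X) on D(Y)={2,3,4} D(X)={2,4,5}: X {2,4,5}->{4,5}
Constraint 3 (Z != Y) on D(Z)={3,6,8,9} D(Y)={2,3,4}: no change
So after all 3 constraints: D(Z) = {3,6,8,9}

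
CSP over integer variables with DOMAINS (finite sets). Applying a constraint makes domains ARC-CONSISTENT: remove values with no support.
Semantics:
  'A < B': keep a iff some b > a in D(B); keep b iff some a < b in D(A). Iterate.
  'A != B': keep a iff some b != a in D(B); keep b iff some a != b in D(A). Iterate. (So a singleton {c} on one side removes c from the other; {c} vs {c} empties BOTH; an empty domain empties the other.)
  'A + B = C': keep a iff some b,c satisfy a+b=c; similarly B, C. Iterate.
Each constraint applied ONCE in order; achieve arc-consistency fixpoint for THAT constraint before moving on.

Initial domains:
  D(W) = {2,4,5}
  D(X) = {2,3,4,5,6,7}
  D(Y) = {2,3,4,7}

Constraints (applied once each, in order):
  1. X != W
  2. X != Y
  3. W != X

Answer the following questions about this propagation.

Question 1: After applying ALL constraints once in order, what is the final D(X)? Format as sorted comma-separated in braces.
Constraint 1 (X != W) on D(X)={2,3,4,5,6,7} D(W)={2,4,5}: no change
Constraint 2 (X != Y) on D(X)={2,3,4,5,6,7} D(Y)={2,3,4,7}: no change
Constraint 3 (W != X) on D(W)={2,4,5} D(X)={2,3,4,5,6,7}: no change
So after all 3 constraints: D(X) = {2,3,4,5,6,7}

Answer: {2,3,4,5,6,7}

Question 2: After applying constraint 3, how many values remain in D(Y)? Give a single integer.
Constraint 1 (X != W) on D(X)={2,3,4,5,6,7} D(W)={2,4,5}: no change
Constraint 2 (X != Y) on D(X)={2,3,4,5,6,7} D(Y)={2,3,4,7}: no change
Constraint 3 (W != X) on D(W)={2,4,5} D(X)={2,3,4,5,6,7}: no change
So after constraint 3: D(Y)={2,3,4,7}, size = 4

Answer: 4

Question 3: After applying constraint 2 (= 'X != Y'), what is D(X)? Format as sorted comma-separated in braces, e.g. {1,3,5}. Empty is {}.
Constraint 1 (X != W) on D(X)={2,3,4,5,6,7} D(W)={2,4,5}: no change
Constraint 2 (X != Y) on D(X)={2,3,4,5,6,7} D(Y)={2,3,4,7}: no change
So after constraint 2: D(X) = {2,3,4,5,6,7}

Answer: {2,3,4,5,6,7}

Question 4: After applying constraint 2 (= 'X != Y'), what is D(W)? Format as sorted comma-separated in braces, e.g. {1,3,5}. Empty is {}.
Constraint 1 (X != W) on D(X)={2,3,4,5,6,7} D(W)={2,4,5}: no change
Constraint 2 (X != Y) on D(X)={2,3,4,5,6,7} D(Y)={2,3,4,7}: no change
So after constraint 2: D(W) = {2,4,5}

Answer: {2,4,5}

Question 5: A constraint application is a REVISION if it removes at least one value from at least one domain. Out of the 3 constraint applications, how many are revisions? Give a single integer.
Answer: 0

Derivation:
Constraint 1 (X != W) on D(X)={2,3,4,5,6,7} D(W)={2,4,5}: no change => not a revision
Constraint 2 (X != Y) on D(X)={2,3,4,5,6,7} D(Y)={2,3,4,7}: no change => not a revision
Constraint 3 (W != X) on D(W)={2,4,5} D(X)={2,3,4,5,6,7}: no change => not a revision
Total revisions = 0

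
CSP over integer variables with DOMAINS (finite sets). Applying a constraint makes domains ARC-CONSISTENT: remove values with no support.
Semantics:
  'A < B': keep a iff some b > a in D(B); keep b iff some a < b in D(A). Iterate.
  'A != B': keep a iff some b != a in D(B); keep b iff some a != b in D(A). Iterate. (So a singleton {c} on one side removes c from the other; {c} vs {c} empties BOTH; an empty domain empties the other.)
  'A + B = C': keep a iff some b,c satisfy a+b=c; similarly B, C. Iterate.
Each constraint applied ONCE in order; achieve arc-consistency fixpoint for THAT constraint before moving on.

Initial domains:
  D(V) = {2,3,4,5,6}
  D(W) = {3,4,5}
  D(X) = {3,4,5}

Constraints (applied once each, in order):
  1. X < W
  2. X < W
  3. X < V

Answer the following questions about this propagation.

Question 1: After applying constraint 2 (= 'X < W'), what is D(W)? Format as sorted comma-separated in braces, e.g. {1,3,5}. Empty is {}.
Constraint 1 (X < W) on D(X)={3,4,5} D(W)={3,4,5}: X {3,4,5}->{3,4}; W {3,4,5}->{4,5}
Constraint 2 (X < W) on D(X)={3,4} D(W)={4,5}: no change
So after constraint 2: D(W) = {4,5}

Answer: {4,5}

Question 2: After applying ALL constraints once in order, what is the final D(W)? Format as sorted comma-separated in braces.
Constraint 1 (X < W) on D(X)={3,4,5} D(W)={3,4,5}: X {3,4,5}->{3,4}; W {3,4,5}->{4,5}
Constraint 2 (X < W) on D(X)={3,4} D(W)={4,5}: no change
Constraint 3 (X < V) on D(X)={3,4} D(V)={2,3,4,5,6}: V {2,3,4,5,6}->{4,5,6}
So after all 3 constraints: D(W) = {4,5}

Answer: {4,5}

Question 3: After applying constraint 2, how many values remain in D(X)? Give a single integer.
Answer: 2

Derivation:
Constraint 1 (X < W) on D(X)={3,4,5} D(W)={3,4,5}: X {3,4,5}->{3,4}; W {3,4,5}->{4,5}
Constraint 2 (X < W) on D(X)={3,4} D(W)={4,5}: no change
So after constraint 2: D(X)={3,4}, size = 2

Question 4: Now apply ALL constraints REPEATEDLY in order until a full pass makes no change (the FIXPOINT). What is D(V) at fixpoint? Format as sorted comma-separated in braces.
pass 0 (initial): D(V)={2,3,4,5,6}
pass 1: V {2,3,4,5,6}->{4,5,6}; W {3,4,5}->{4,5}; X {3,4,5}->{3,4}
pass 2: no change
Fixpoint after 2 passes: D(V) = {4,5,6}

Answer: {4,5,6}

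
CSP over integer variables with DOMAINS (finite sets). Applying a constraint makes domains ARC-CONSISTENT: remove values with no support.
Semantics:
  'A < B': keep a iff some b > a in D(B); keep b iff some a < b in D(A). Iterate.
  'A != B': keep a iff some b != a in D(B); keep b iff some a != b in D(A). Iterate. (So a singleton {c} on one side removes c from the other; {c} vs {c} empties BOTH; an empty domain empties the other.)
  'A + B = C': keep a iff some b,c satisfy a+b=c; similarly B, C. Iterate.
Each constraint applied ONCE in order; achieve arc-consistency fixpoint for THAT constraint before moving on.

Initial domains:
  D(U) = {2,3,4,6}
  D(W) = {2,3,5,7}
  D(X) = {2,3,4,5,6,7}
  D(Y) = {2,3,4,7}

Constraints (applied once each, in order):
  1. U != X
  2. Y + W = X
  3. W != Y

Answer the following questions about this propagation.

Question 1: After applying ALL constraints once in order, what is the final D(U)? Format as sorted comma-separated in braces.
Answer: {2,3,4,6}

Derivation:
Constraint 1 (U != X) on D(U)={2,3,4,6} D(X)={2,3,4,5,6,7}: no change
Constraint 2 (Y + W = X) on D(Y)={2,3,4,7} D(W)={2,3,5,7} D(X)={2,3,4,5,6,7}: Y {2,3,4,7}->{2,3,4}; W {2,3,5,7}->{2,3,5}; X {2,3,4,5,6,7}->{4,5,6,7}
Constraint 3 (W != Y) on D(W)={2,3,5} D(Y)={2,3,4}: no change
So after all 3 constraints: D(U) = {2,3,4,6}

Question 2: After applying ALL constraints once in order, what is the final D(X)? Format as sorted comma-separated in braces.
Constraint 1 (U != X) on D(U)={2,3,4,6} D(X)={2,3,4,5,6,7}: no change
Constraint 2 (Y + W = X) on D(Y)={2,3,4,7} D(W)={2,3,5,7} D(X)={2,3,4,5,6,7}: Y {2,3,4,7}->{2,3,4}; W {2,3,5,7}->{2,3,5}; X {2,3,4,5,6,7}->{4,5,6,7}
Constraint 3 (W != Y) on D(W)={2,3,5} D(Y)={2,3,4}: no change
So after all 3 constraints: D(X) = {4,5,6,7}

Answer: {4,5,6,7}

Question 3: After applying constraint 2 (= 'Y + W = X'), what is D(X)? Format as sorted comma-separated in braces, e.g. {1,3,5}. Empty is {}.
Constraint 1 (U != X) on D(U)={2,3,4,6} D(X)={2,3,4,5,6,7}: no change
Constraint 2 (Y + W = X) on D(Y)={2,3,4,7} D(W)={2,3,5,7} D(X)={2,3,4,5,6,7}: Y {2,3,4,7}->{2,3,4}; W {2,3,5,7}->{2,3,5}; X {2,3,4,5,6,7}->{4,5,6,7}
So after constraint 2: D(X) = {4,5,6,7}

Answer: {4,5,6,7}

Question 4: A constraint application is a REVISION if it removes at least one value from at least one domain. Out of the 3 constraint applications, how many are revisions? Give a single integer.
Constraint 1 (U != X) on D(U)={2,3,4,6} D(X)={2,3,4,5,6,7}: no change => not a revision
Constraint 2 (Y + W = X) on D(Y)={2,3,4,7} D(W)={2,3,5,7} D(X)={2,3,4,5,6,7}: Y {2,3,4,7}->{2,3,4}; W {2,3,5,7}->{2,3,5}; X {2,3,4,5,6,7}->{4,5,6,7} => REVISION
Constraint 3 (W != Y) on D(W)={2,3,5} D(Y)={2,3,4}: no change => not a revision
Total revisions = 1

Answer: 1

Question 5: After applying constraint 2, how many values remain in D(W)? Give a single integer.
Constraint 1 (U != X) on D(U)={2,3,4,6} D(X)={2,3,4,5,6,7}: no change
Constraint 2 (Y + W = X) on D(Y)={2,3,4,7} D(W)={2,3,5,7} D(X)={2,3,4,5,6,7}: Y {2,3,4,7}->{2,3,4}; W {2,3,5,7}->{2,3,5}; X {2,3,4,5,6,7}->{4,5,6,7}
So after constraint 2: D(W)={2,3,5}, size = 3

Answer: 3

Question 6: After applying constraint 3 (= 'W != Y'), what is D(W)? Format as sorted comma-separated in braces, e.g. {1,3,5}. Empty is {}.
Constraint 1 (U != X) on D(U)={2,3,4,6} D(X)={2,3,4,5,6,7}: no change
Constraint 2 (Y + W = X) on D(Y)={2,3,4,7} D(W)={2,3,5,7} D(X)={2,3,4,5,6,7}: Y {2,3,4,7}->{2,3,4}; W {2,3,5,7}->{2,3,5}; X {2,3,4,5,6,7}->{4,5,6,7}
Constraint 3 (W != Y) on D(W)={2,3,5} D(Y)={2,3,4}: no change
So after constraint 3: D(W) = {2,3,5}

Answer: {2,3,5}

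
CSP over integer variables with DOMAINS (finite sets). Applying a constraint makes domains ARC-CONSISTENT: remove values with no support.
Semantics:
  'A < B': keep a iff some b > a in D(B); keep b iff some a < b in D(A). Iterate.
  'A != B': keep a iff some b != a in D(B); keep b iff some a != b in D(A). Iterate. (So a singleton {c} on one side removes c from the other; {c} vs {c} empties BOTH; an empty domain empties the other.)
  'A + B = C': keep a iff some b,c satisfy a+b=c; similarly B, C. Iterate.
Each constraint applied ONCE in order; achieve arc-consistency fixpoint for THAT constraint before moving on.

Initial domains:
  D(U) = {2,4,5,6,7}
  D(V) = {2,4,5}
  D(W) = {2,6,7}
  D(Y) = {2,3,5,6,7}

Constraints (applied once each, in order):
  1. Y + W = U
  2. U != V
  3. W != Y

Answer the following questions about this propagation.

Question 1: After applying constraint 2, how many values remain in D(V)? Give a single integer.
Constraint 1 (Y + W = U) on D(Y)={2,3,5,6,7} D(W)={2,6,7} D(U)={2,4,5,6,7}: Y {2,3,5,6,7}->{2,3,5}; W {2,6,7}->{2}; U {2,4,5,6,7}->{4,5,7}
Constraint 2 (U != V) on D(U)={4,5,7} D(V)={2,4,5}: no change
So after constraint 2: D(V)={2,4,5}, size = 3

Answer: 3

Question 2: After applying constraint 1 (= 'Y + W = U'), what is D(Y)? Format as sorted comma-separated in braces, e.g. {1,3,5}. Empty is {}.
Constraint 1 (Y + W = U) on D(Y)={2,3,5,6,7} D(W)={2,6,7} D(U)={2,4,5,6,7}: Y {2,3,5,6,7}->{2,3,5}; W {2,6,7}->{2}; U {2,4,5,6,7}->{4,5,7}
So after constraint 1: D(Y) = {2,3,5}

Answer: {2,3,5}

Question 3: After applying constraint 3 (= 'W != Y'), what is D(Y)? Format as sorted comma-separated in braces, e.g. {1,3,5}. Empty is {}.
Answer: {3,5}

Derivation:
Constraint 1 (Y + W = U) on D(Y)={2,3,5,6,7} D(W)={2,6,7} D(U)={2,4,5,6,7}: Y {2,3,5,6,7}->{2,3,5}; W {2,6,7}->{2}; U {2,4,5,6,7}->{4,5,7}
Constraint 2 (U != V) on D(U)={4,5,7} D(V)={2,4,5}: no change
Constraint 3 (W != Y) on D(W)={2} D(Y)={2,3,5}: Y {2,3,5}->{3,5}
So after constraint 3: D(Y) = {3,5}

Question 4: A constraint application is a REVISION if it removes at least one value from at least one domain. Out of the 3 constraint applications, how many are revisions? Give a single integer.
Answer: 2

Derivation:
Constraint 1 (Y + W = U) on D(Y)={2,3,5,6,7} D(W)={2,6,7} D(U)={2,4,5,6,7}: Y {2,3,5,6,7}->{2,3,5}; W {2,6,7}->{2}; U {2,4,5,6,7}->{4,5,7} => REVISION
Constraint 2 (U != V) on D(U)={4,5,7} D(V)={2,4,5}: no change => not a revision
Constraint 3 (W != Y) on D(W)={2} D(Y)={2,3,5}: Y {2,3,5}->{3,5} => REVISION
Total revisions = 2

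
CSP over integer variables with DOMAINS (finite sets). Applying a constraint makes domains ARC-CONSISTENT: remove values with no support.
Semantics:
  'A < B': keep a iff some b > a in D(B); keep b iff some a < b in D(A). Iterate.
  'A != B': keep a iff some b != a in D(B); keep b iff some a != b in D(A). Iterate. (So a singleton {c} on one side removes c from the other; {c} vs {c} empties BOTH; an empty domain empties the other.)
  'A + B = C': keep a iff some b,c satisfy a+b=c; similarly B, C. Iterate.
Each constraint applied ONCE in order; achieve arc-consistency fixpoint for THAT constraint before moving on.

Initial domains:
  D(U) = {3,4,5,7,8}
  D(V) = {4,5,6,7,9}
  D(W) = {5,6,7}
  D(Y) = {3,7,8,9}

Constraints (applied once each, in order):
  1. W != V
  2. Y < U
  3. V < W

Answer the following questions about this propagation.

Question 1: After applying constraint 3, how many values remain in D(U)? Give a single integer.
Answer: 4

Derivation:
Constraint 1 (W != V) on D(W)={5,6,7} D(V)={4,5,6,7,9}: no change
Constraint 2 (Y < U) on D(Y)={3,7,8,9} D(U)={3,4,5,7,8}: Y {3,7,8,9}->{3,7}; U {3,4,5,7,8}->{4,5,7,8}
Constraint 3 (V < W) on D(V)={4,5,6,7,9} D(W)={5,6,7}: V {4,5,6,7,9}->{4,5,6}
So after constraint 3: D(U)={4,5,7,8}, size = 4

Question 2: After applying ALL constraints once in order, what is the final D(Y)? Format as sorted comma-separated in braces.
Answer: {3,7}

Derivation:
Constraint 1 (W != V) on D(W)={5,6,7} D(V)={4,5,6,7,9}: no change
Constraint 2 (Y < U) on D(Y)={3,7,8,9} D(U)={3,4,5,7,8}: Y {3,7,8,9}->{3,7}; U {3,4,5,7,8}->{4,5,7,8}
Constraint 3 (V < W) on D(V)={4,5,6,7,9} D(W)={5,6,7}: V {4,5,6,7,9}->{4,5,6}
So after all 3 constraints: D(Y) = {3,7}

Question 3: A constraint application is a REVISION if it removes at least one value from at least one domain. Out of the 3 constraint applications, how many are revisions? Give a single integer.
Constraint 1 (W != V) on D(W)={5,6,7} D(V)={4,5,6,7,9}: no change => not a revision
Constraint 2 (Y < U) on D(Y)={3,7,8,9} D(U)={3,4,5,7,8}: Y {3,7,8,9}->{3,7}; U {3,4,5,7,8}->{4,5,7,8} => REVISION
Constraint 3 (V < W) on D(V)={4,5,6,7,9} D(W)={5,6,7}: V {4,5,6,7,9}->{4,5,6} => REVISION
Total revisions = 2

Answer: 2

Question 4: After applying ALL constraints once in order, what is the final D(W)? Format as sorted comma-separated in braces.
Constraint 1 (W != V) on D(W)={5,6,7} D(V)={4,5,6,7,9}: no change
Constraint 2 (Y < U) on D(Y)={3,7,8,9} D(U)={3,4,5,7,8}: Y {3,7,8,9}->{3,7}; U {3,4,5,7,8}->{4,5,7,8}
Constraint 3 (V < W) on D(V)={4,5,6,7,9} D(W)={5,6,7}: V {4,5,6,7,9}->{4,5,6}
So after all 3 constraints: D(W) = {5,6,7}

Answer: {5,6,7}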